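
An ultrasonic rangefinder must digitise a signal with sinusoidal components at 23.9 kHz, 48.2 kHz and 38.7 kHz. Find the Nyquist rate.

96.4 kHz

Highest-frequency component: 48.2 kHz.
Nyquist rate = 2 × 48.2 kHz = 96.4 kHz.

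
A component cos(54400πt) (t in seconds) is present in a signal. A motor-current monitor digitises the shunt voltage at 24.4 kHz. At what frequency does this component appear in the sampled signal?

2.8 kHz

ω = 54400π rad/s → f = ω/(2π) = 27200 Hz = 27.2 kHz.
27.2 kHz mod fs = 2.8 kHz.
2.8 kHz ≤ fs/2 = 12.2 kHz, appears at 2.8 kHz.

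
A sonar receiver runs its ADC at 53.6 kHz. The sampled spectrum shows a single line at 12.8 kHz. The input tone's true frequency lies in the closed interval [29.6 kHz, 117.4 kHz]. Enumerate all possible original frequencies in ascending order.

Frequencies that alias to 12.8 kHz are k·fs ± 12.8 kHz for integer k ≥ 0.
k=0: 12.8 kHz.
k=1: 40.8 kHz, 66.4 kHz.
k=2: 94.4 kHz, 120 kHz.
k=3: 148 kHz, 173.6 kHz.
Within [29.6 kHz, 117.4 kHz]: 40.8 kHz, 66.4 kHz, 94.4 kHz.

40.8 kHz, 66.4 kHz, 94.4 kHz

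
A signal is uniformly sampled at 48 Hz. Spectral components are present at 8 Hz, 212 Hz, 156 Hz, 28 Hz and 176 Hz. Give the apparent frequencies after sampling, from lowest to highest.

fs/2 = 24 Hz.
8 Hz ≤ fs/2 = 24 Hz, passes unchanged.
212 Hz mod fs = 20 Hz.
20 Hz ≤ fs/2 = 24 Hz, appears at 20 Hz.
156 Hz mod fs = 12 Hz.
12 Hz ≤ fs/2 = 24 Hz, appears at 12 Hz.
28 Hz > fs/2 = 24 Hz, folds to fs − 28 Hz = 20 Hz.
176 Hz mod fs = 32 Hz.
32 Hz > fs/2 = 24 Hz, folds to fs − 32 Hz = 16 Hz.
Distinct values: {8 Hz, 12 Hz, 16 Hz, 20 Hz}.

8 Hz, 12 Hz, 16 Hz, 20 Hz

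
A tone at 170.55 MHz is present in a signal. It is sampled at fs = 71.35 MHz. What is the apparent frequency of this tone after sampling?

170.55 MHz mod fs = 27.85 MHz.
27.85 MHz ≤ fs/2 = 35.675 MHz, appears at 27.85 MHz.

27.85 MHz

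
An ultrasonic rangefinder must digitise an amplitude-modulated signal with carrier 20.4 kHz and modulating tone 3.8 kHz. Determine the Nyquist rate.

AM sidebands sit at fc ± fm = 16.6 kHz and 24.2 kHz.
Highest-frequency component: 24.2 kHz.
Nyquist rate = 2 × 24.2 kHz = 48.4 kHz.

48.4 kHz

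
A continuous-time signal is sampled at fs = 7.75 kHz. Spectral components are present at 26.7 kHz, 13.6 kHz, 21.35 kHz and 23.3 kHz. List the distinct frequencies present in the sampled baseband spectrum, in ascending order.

fs/2 = 3.875 kHz.
26.7 kHz mod fs = 3.45 kHz.
3.45 kHz ≤ fs/2 = 3.875 kHz, appears at 3.45 kHz.
13.6 kHz mod fs = 5.85 kHz.
5.85 kHz > fs/2 = 3.875 kHz, folds to fs − 5.85 kHz = 1.9 kHz.
21.35 kHz mod fs = 5.85 kHz.
5.85 kHz > fs/2 = 3.875 kHz, folds to fs − 5.85 kHz = 1.9 kHz.
23.3 kHz mod fs = 0.05 kHz.
0.05 kHz ≤ fs/2 = 3.875 kHz, appears at 0.05 kHz.
Distinct values: {0.05 kHz, 1.9 kHz, 3.45 kHz}.

0.05 kHz, 1.9 kHz, 3.45 kHz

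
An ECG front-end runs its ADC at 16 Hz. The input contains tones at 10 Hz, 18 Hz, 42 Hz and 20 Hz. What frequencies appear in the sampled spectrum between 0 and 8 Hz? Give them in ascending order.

fs/2 = 8 Hz.
10 Hz > fs/2 = 8 Hz, folds to fs − 10 Hz = 6 Hz.
18 Hz mod fs = 2 Hz.
2 Hz ≤ fs/2 = 8 Hz, appears at 2 Hz.
42 Hz mod fs = 10 Hz.
10 Hz > fs/2 = 8 Hz, folds to fs − 10 Hz = 6 Hz.
20 Hz mod fs = 4 Hz.
4 Hz ≤ fs/2 = 8 Hz, appears at 4 Hz.
Distinct values: {2 Hz, 4 Hz, 6 Hz}.

2 Hz, 4 Hz, 6 Hz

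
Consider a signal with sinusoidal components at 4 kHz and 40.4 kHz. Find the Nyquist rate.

Highest-frequency component: 40.4 kHz.
Nyquist rate = 2 × 40.4 kHz = 80.8 kHz.

80.8 kHz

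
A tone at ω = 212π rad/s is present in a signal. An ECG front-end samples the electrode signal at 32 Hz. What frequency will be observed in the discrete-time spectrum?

10 Hz

ω = 212π rad/s → f = ω/(2π) = 106 Hz.
106 Hz mod fs = 10 Hz.
10 Hz ≤ fs/2 = 16 Hz, appears at 10 Hz.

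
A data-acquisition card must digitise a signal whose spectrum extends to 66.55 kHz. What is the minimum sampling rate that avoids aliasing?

133.1 kHz

Nyquist rate = 2 × 66.55 kHz = 133.1 kHz.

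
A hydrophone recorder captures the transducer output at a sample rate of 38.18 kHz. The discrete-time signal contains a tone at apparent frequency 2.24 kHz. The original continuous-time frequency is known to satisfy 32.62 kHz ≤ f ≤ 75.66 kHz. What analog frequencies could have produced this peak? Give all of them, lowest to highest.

Frequencies that alias to 2.24 kHz are k·fs ± 2.24 kHz for integer k ≥ 0.
k=0: 2.24 kHz.
k=1: 35.94 kHz, 40.42 kHz.
k=2: 74.12 kHz, 78.6 kHz.
k=3: 112.3 kHz, 116.78 kHz.
Within [32.62 kHz, 75.66 kHz]: 35.94 kHz, 40.42 kHz, 74.12 kHz.

35.94 kHz, 40.42 kHz, 74.12 kHz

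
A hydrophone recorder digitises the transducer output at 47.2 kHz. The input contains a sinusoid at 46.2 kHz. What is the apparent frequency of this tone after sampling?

1 kHz

46.2 kHz > fs/2 = 23.6 kHz, folds to fs − 46.2 kHz = 1 kHz.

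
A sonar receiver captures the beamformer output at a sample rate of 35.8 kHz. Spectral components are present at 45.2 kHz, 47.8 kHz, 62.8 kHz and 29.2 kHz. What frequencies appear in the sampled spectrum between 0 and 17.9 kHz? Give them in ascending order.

fs/2 = 17.9 kHz.
45.2 kHz mod fs = 9.4 kHz.
9.4 kHz ≤ fs/2 = 17.9 kHz, appears at 9.4 kHz.
47.8 kHz mod fs = 12 kHz.
12 kHz ≤ fs/2 = 17.9 kHz, appears at 12 kHz.
62.8 kHz mod fs = 27 kHz.
27 kHz > fs/2 = 17.9 kHz, folds to fs − 27 kHz = 8.8 kHz.
29.2 kHz > fs/2 = 17.9 kHz, folds to fs − 29.2 kHz = 6.6 kHz.
Distinct values: {6.6 kHz, 8.8 kHz, 9.4 kHz, 12 kHz}.

6.6 kHz, 8.8 kHz, 9.4 kHz, 12 kHz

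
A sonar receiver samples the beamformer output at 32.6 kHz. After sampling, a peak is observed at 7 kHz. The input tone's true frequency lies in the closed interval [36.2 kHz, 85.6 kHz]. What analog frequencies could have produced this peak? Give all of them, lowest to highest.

Frequencies that alias to 7 kHz are k·fs ± 7 kHz for integer k ≥ 0.
k=0: 7 kHz.
k=1: 25.6 kHz, 39.6 kHz.
k=2: 58.2 kHz, 72.2 kHz.
k=3: 90.8 kHz, 104.8 kHz.
Within [36.2 kHz, 85.6 kHz]: 39.6 kHz, 58.2 kHz, 72.2 kHz.

39.6 kHz, 58.2 kHz, 72.2 kHz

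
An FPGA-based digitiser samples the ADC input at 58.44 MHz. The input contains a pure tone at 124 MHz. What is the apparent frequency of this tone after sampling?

124 MHz mod fs = 7.12 MHz.
7.12 MHz ≤ fs/2 = 29.22 MHz, appears at 7.12 MHz.

7.12 MHz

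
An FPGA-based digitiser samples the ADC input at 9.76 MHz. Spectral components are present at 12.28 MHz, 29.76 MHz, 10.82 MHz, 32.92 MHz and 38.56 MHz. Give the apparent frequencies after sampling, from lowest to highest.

0.48 MHz, 1.06 MHz, 2.52 MHz, 3.64 MHz

fs/2 = 4.88 MHz.
12.28 MHz mod fs = 2.52 MHz.
2.52 MHz ≤ fs/2 = 4.88 MHz, appears at 2.52 MHz.
29.76 MHz mod fs = 0.48 MHz.
0.48 MHz ≤ fs/2 = 4.88 MHz, appears at 0.48 MHz.
10.82 MHz mod fs = 1.06 MHz.
1.06 MHz ≤ fs/2 = 4.88 MHz, appears at 1.06 MHz.
32.92 MHz mod fs = 3.64 MHz.
3.64 MHz ≤ fs/2 = 4.88 MHz, appears at 3.64 MHz.
38.56 MHz mod fs = 9.28 MHz.
9.28 MHz > fs/2 = 4.88 MHz, folds to fs − 9.28 MHz = 0.48 MHz.
Distinct values: {0.48 MHz, 1.06 MHz, 2.52 MHz, 3.64 MHz}.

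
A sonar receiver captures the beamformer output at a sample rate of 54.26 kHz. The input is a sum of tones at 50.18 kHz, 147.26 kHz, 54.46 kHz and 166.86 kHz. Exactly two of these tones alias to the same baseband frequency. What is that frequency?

fs/2 = 27.13 kHz.
50.18 kHz > fs/2 = 27.13 kHz, folds to fs − 50.18 kHz = 4.08 kHz.
147.26 kHz mod fs = 38.74 kHz.
38.74 kHz > fs/2 = 27.13 kHz, folds to fs − 38.74 kHz = 15.52 kHz.
54.46 kHz mod fs = 0.2 kHz.
0.2 kHz ≤ fs/2 = 27.13 kHz, appears at 0.2 kHz.
166.86 kHz mod fs = 4.08 kHz.
4.08 kHz ≤ fs/2 = 27.13 kHz, appears at 4.08 kHz.
50.18 kHz and 166.86 kHz both map to 4.08 kHz.

4.08 kHz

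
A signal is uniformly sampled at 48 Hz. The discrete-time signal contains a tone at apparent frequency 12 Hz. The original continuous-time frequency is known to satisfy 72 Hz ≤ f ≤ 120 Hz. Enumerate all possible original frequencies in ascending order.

Frequencies that alias to 12 Hz are k·fs ± 12 Hz for integer k ≥ 0.
k=0: 12 Hz.
k=1: 36 Hz, 60 Hz.
k=2: 84 Hz, 108 Hz.
k=3: 132 Hz, 156 Hz.
Within [72 Hz, 120 Hz]: 84 Hz, 108 Hz.

84 Hz, 108 Hz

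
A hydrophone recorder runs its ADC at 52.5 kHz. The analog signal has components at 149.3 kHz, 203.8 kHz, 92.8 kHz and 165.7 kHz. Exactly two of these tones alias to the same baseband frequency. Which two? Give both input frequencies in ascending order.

149.3 kHz, 165.7 kHz

fs/2 = 26.25 kHz.
149.3 kHz mod fs = 44.3 kHz.
44.3 kHz > fs/2 = 26.25 kHz, folds to fs − 44.3 kHz = 8.2 kHz.
203.8 kHz mod fs = 46.3 kHz.
46.3 kHz > fs/2 = 26.25 kHz, folds to fs − 46.3 kHz = 6.2 kHz.
92.8 kHz mod fs = 40.3 kHz.
40.3 kHz > fs/2 = 26.25 kHz, folds to fs − 40.3 kHz = 12.2 kHz.
165.7 kHz mod fs = 8.2 kHz.
8.2 kHz ≤ fs/2 = 26.25 kHz, appears at 8.2 kHz.
149.3 kHz and 165.7 kHz both map to 8.2 kHz.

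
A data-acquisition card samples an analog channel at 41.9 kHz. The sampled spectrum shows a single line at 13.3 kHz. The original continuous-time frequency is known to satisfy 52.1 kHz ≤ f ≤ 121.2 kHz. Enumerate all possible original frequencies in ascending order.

Frequencies that alias to 13.3 kHz are k·fs ± 13.3 kHz for integer k ≥ 0.
k=0: 13.3 kHz.
k=1: 28.6 kHz, 55.2 kHz.
k=2: 70.5 kHz, 97.1 kHz.
k=3: 112.4 kHz, 139 kHz.
k=4: 154.3 kHz, 180.9 kHz.
Within [52.1 kHz, 121.2 kHz]: 55.2 kHz, 70.5 kHz, 97.1 kHz, 112.4 kHz.

55.2 kHz, 70.5 kHz, 97.1 kHz, 112.4 kHz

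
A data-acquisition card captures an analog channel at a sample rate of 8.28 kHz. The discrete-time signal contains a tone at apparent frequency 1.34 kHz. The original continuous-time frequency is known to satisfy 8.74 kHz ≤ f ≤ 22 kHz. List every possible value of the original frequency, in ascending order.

9.62 kHz, 15.22 kHz, 17.9 kHz

Frequencies that alias to 1.34 kHz are k·fs ± 1.34 kHz for integer k ≥ 0.
k=0: 1.34 kHz.
k=1: 6.94 kHz, 9.62 kHz.
k=2: 15.22 kHz, 17.9 kHz.
k=3: 23.5 kHz, 26.18 kHz.
Within [8.74 kHz, 22 kHz]: 9.62 kHz, 15.22 kHz, 17.9 kHz.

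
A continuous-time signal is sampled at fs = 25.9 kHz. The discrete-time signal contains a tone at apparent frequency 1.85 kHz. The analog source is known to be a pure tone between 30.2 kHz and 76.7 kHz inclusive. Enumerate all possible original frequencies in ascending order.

Frequencies that alias to 1.85 kHz are k·fs ± 1.85 kHz for integer k ≥ 0.
k=0: 1.85 kHz.
k=1: 24.05 kHz, 27.75 kHz.
k=2: 49.95 kHz, 53.65 kHz.
k=3: 75.85 kHz, 79.55 kHz.
k=4: 101.75 kHz, 105.45 kHz.
Within [30.2 kHz, 76.7 kHz]: 49.95 kHz, 53.65 kHz, 75.85 kHz.

49.95 kHz, 53.65 kHz, 75.85 kHz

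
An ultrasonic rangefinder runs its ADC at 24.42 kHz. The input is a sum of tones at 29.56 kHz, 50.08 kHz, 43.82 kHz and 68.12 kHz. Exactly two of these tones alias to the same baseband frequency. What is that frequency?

fs/2 = 12.21 kHz.
29.56 kHz mod fs = 5.14 kHz.
5.14 kHz ≤ fs/2 = 12.21 kHz, appears at 5.14 kHz.
50.08 kHz mod fs = 1.24 kHz.
1.24 kHz ≤ fs/2 = 12.21 kHz, appears at 1.24 kHz.
43.82 kHz mod fs = 19.4 kHz.
19.4 kHz > fs/2 = 12.21 kHz, folds to fs − 19.4 kHz = 5.02 kHz.
68.12 kHz mod fs = 19.28 kHz.
19.28 kHz > fs/2 = 12.21 kHz, folds to fs − 19.28 kHz = 5.14 kHz.
29.56 kHz and 68.12 kHz both map to 5.14 kHz.

5.14 kHz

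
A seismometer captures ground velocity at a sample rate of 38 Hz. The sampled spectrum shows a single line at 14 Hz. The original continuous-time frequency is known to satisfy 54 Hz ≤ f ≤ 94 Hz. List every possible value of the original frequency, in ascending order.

62 Hz, 90 Hz

Frequencies that alias to 14 Hz are k·fs ± 14 Hz for integer k ≥ 0.
k=0: 14 Hz.
k=1: 24 Hz, 52 Hz.
k=2: 62 Hz, 90 Hz.
k=3: 100 Hz, 128 Hz.
Within [54 Hz, 94 Hz]: 62 Hz, 90 Hz.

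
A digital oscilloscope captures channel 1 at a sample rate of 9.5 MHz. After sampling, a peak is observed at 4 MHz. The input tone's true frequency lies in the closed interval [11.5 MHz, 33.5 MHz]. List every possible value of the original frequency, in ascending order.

Frequencies that alias to 4 MHz are k·fs ± 4 MHz for integer k ≥ 0.
k=0: 4 MHz.
k=1: 5.5 MHz, 13.5 MHz.
k=2: 15 MHz, 23 MHz.
k=3: 24.5 MHz, 32.5 MHz.
k=4: 34 MHz, 42 MHz.
Within [11.5 MHz, 33.5 MHz]: 13.5 MHz, 15 MHz, 23 MHz, 24.5 MHz, 32.5 MHz.

13.5 MHz, 15 MHz, 23 MHz, 24.5 MHz, 32.5 MHz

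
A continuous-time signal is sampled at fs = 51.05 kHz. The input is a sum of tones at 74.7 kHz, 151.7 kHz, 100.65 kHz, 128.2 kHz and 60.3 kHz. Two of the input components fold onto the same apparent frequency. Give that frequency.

1.45 kHz

fs/2 = 25.525 kHz.
74.7 kHz mod fs = 23.65 kHz.
23.65 kHz ≤ fs/2 = 25.525 kHz, appears at 23.65 kHz.
151.7 kHz mod fs = 49.6 kHz.
49.6 kHz > fs/2 = 25.525 kHz, folds to fs − 49.6 kHz = 1.45 kHz.
100.65 kHz mod fs = 49.6 kHz.
49.6 kHz > fs/2 = 25.525 kHz, folds to fs − 49.6 kHz = 1.45 kHz.
128.2 kHz mod fs = 26.1 kHz.
26.1 kHz > fs/2 = 25.525 kHz, folds to fs − 26.1 kHz = 24.95 kHz.
60.3 kHz mod fs = 9.25 kHz.
9.25 kHz ≤ fs/2 = 25.525 kHz, appears at 9.25 kHz.
100.65 kHz and 151.7 kHz both map to 1.45 kHz.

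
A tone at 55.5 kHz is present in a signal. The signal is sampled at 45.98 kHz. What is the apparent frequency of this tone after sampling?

9.52 kHz

55.5 kHz mod fs = 9.52 kHz.
9.52 kHz ≤ fs/2 = 22.99 kHz, appears at 9.52 kHz.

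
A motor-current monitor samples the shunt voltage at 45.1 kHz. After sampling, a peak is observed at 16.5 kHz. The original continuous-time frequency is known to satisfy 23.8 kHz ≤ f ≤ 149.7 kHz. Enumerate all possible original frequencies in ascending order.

Frequencies that alias to 16.5 kHz are k·fs ± 16.5 kHz for integer k ≥ 0.
k=0: 16.5 kHz.
k=1: 28.6 kHz, 61.6 kHz.
k=2: 73.7 kHz, 106.7 kHz.
k=3: 118.8 kHz, 151.8 kHz.
k=4: 163.9 kHz, 196.9 kHz.
Within [23.8 kHz, 149.7 kHz]: 28.6 kHz, 61.6 kHz, 73.7 kHz, 106.7 kHz, 118.8 kHz.

28.6 kHz, 61.6 kHz, 73.7 kHz, 106.7 kHz, 118.8 kHz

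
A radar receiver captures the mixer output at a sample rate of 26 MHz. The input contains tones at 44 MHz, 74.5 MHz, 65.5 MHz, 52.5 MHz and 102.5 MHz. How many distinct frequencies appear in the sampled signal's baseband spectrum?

5

fs/2 = 13 MHz.
44 MHz mod fs = 18 MHz.
18 MHz > fs/2 = 13 MHz, folds to fs − 18 MHz = 8 MHz.
74.5 MHz mod fs = 22.5 MHz.
22.5 MHz > fs/2 = 13 MHz, folds to fs − 22.5 MHz = 3.5 MHz.
65.5 MHz mod fs = 13.5 MHz.
13.5 MHz > fs/2 = 13 MHz, folds to fs − 13.5 MHz = 12.5 MHz.
52.5 MHz mod fs = 0.5 MHz.
0.5 MHz ≤ fs/2 = 13 MHz, appears at 0.5 MHz.
102.5 MHz mod fs = 24.5 MHz.
24.5 MHz > fs/2 = 13 MHz, folds to fs − 24.5 MHz = 1.5 MHz.
Distinct values: {0.5 MHz, 1.5 MHz, 3.5 MHz, 8 MHz, 12.5 MHz} → 5.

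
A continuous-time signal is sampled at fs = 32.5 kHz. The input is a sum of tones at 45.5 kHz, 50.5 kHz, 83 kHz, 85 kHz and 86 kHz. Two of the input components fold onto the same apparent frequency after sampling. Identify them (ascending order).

50.5 kHz, 83 kHz

fs/2 = 16.25 kHz.
45.5 kHz mod fs = 13 kHz.
13 kHz ≤ fs/2 = 16.25 kHz, appears at 13 kHz.
50.5 kHz mod fs = 18 kHz.
18 kHz > fs/2 = 16.25 kHz, folds to fs − 18 kHz = 14.5 kHz.
83 kHz mod fs = 18 kHz.
18 kHz > fs/2 = 16.25 kHz, folds to fs − 18 kHz = 14.5 kHz.
85 kHz mod fs = 20 kHz.
20 kHz > fs/2 = 16.25 kHz, folds to fs − 20 kHz = 12.5 kHz.
86 kHz mod fs = 21 kHz.
21 kHz > fs/2 = 16.25 kHz, folds to fs − 21 kHz = 11.5 kHz.
50.5 kHz and 83 kHz both map to 14.5 kHz.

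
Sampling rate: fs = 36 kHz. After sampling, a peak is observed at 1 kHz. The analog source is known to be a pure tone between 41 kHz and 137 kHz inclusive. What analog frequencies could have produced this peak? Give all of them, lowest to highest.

Frequencies that alias to 1 kHz are k·fs ± 1 kHz for integer k ≥ 0.
k=0: 1 kHz.
k=1: 35 kHz, 37 kHz.
k=2: 71 kHz, 73 kHz.
k=3: 107 kHz, 109 kHz.
k=4: 143 kHz, 145 kHz.
Within [41 kHz, 137 kHz]: 71 kHz, 73 kHz, 107 kHz, 109 kHz.

71 kHz, 73 kHz, 107 kHz, 109 kHz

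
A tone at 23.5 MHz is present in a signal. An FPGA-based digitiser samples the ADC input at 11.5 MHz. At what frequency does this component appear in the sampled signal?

23.5 MHz mod fs = 0.5 MHz.
0.5 MHz ≤ fs/2 = 5.75 MHz, appears at 0.5 MHz.

0.5 MHz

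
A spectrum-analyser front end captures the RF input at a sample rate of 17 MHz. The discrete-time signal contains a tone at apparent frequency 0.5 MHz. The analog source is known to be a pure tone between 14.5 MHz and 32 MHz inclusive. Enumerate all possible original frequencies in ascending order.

16.5 MHz, 17.5 MHz

Frequencies that alias to 0.5 MHz are k·fs ± 0.5 MHz for integer k ≥ 0.
k=0: 0.5 MHz.
k=1: 16.5 MHz, 17.5 MHz.
k=2: 33.5 MHz, 34.5 MHz.
Within [14.5 MHz, 32 MHz]: 16.5 MHz, 17.5 MHz.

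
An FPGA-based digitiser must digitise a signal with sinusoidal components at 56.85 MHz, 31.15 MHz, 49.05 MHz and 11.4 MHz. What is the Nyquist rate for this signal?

113.7 MHz

Highest-frequency component: 56.85 MHz.
Nyquist rate = 2 × 56.85 MHz = 113.7 MHz.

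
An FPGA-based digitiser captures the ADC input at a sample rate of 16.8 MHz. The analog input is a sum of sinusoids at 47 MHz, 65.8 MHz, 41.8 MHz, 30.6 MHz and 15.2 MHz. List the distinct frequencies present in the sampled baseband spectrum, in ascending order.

fs/2 = 8.4 MHz.
47 MHz mod fs = 13.4 MHz.
13.4 MHz > fs/2 = 8.4 MHz, folds to fs − 13.4 MHz = 3.4 MHz.
65.8 MHz mod fs = 15.4 MHz.
15.4 MHz > fs/2 = 8.4 MHz, folds to fs − 15.4 MHz = 1.4 MHz.
41.8 MHz mod fs = 8.2 MHz.
8.2 MHz ≤ fs/2 = 8.4 MHz, appears at 8.2 MHz.
30.6 MHz mod fs = 13.8 MHz.
13.8 MHz > fs/2 = 8.4 MHz, folds to fs − 13.8 MHz = 3 MHz.
15.2 MHz > fs/2 = 8.4 MHz, folds to fs − 15.2 MHz = 1.6 MHz.
Distinct values: {1.4 MHz, 1.6 MHz, 3 MHz, 3.4 MHz, 8.2 MHz}.

1.4 MHz, 1.6 MHz, 3 MHz, 3.4 MHz, 8.2 MHz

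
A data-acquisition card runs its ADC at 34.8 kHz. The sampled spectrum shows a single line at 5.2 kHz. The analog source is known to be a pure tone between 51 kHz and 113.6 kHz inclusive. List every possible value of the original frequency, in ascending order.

Frequencies that alias to 5.2 kHz are k·fs ± 5.2 kHz for integer k ≥ 0.
k=0: 5.2 kHz.
k=1: 29.6 kHz, 40 kHz.
k=2: 64.4 kHz, 74.8 kHz.
k=3: 99.2 kHz, 109.6 kHz.
k=4: 134 kHz, 144.4 kHz.
Within [51 kHz, 113.6 kHz]: 64.4 kHz, 74.8 kHz, 99.2 kHz, 109.6 kHz.

64.4 kHz, 74.8 kHz, 99.2 kHz, 109.6 kHz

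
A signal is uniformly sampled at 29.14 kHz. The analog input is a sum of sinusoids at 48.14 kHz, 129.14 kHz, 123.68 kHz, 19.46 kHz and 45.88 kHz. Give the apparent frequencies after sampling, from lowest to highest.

fs/2 = 14.57 kHz.
48.14 kHz mod fs = 19 kHz.
19 kHz > fs/2 = 14.57 kHz, folds to fs − 19 kHz = 10.14 kHz.
129.14 kHz mod fs = 12.58 kHz.
12.58 kHz ≤ fs/2 = 14.57 kHz, appears at 12.58 kHz.
123.68 kHz mod fs = 7.12 kHz.
7.12 kHz ≤ fs/2 = 14.57 kHz, appears at 7.12 kHz.
19.46 kHz > fs/2 = 14.57 kHz, folds to fs − 19.46 kHz = 9.68 kHz.
45.88 kHz mod fs = 16.74 kHz.
16.74 kHz > fs/2 = 14.57 kHz, folds to fs − 16.74 kHz = 12.4 kHz.
Distinct values: {7.12 kHz, 9.68 kHz, 10.14 kHz, 12.4 kHz, 12.58 kHz}.

7.12 kHz, 9.68 kHz, 10.14 kHz, 12.4 kHz, 12.58 kHz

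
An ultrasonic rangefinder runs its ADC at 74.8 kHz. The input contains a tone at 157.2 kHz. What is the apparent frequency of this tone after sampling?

7.6 kHz

157.2 kHz mod fs = 7.6 kHz.
7.6 kHz ≤ fs/2 = 37.4 kHz, appears at 7.6 kHz.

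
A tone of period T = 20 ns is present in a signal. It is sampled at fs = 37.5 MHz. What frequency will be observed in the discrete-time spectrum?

12.5 MHz

T = 20 ns → f = 1/T = 50 MHz.
50 MHz mod fs = 12.5 MHz.
12.5 MHz ≤ fs/2 = 18.75 MHz, appears at 12.5 MHz.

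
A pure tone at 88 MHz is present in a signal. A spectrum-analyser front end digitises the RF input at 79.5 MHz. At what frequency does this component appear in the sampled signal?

8.5 MHz

88 MHz mod fs = 8.5 MHz.
8.5 MHz ≤ fs/2 = 39.75 MHz, appears at 8.5 MHz.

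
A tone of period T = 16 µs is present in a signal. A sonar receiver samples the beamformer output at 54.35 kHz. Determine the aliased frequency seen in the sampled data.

8.15 kHz

T = 16 µs → f = 1/T = 62.5 kHz.
62.5 kHz mod fs = 8.15 kHz.
8.15 kHz ≤ fs/2 = 27.175 kHz, appears at 8.15 kHz.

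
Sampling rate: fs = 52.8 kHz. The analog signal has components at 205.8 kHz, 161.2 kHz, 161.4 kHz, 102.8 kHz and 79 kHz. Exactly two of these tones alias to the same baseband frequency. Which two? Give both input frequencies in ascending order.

fs/2 = 26.4 kHz.
205.8 kHz mod fs = 47.4 kHz.
47.4 kHz > fs/2 = 26.4 kHz, folds to fs − 47.4 kHz = 5.4 kHz.
161.2 kHz mod fs = 2.8 kHz.
2.8 kHz ≤ fs/2 = 26.4 kHz, appears at 2.8 kHz.
161.4 kHz mod fs = 3 kHz.
3 kHz ≤ fs/2 = 26.4 kHz, appears at 3 kHz.
102.8 kHz mod fs = 50 kHz.
50 kHz > fs/2 = 26.4 kHz, folds to fs − 50 kHz = 2.8 kHz.
79 kHz mod fs = 26.2 kHz.
26.2 kHz ≤ fs/2 = 26.4 kHz, appears at 26.2 kHz.
102.8 kHz and 161.2 kHz both map to 2.8 kHz.

102.8 kHz, 161.2 kHz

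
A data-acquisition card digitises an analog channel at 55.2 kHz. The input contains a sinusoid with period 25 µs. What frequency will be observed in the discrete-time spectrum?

15.2 kHz

T = 25 µs → f = 1/T = 40 kHz.
40 kHz > fs/2 = 27.6 kHz, folds to fs − 40 kHz = 15.2 kHz.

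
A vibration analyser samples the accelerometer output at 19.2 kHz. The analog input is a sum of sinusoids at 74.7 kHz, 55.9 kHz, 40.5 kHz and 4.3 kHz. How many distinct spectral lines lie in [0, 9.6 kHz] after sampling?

fs/2 = 9.6 kHz.
74.7 kHz mod fs = 17.1 kHz.
17.1 kHz > fs/2 = 9.6 kHz, folds to fs − 17.1 kHz = 2.1 kHz.
55.9 kHz mod fs = 17.5 kHz.
17.5 kHz > fs/2 = 9.6 kHz, folds to fs − 17.5 kHz = 1.7 kHz.
40.5 kHz mod fs = 2.1 kHz.
2.1 kHz ≤ fs/2 = 9.6 kHz, appears at 2.1 kHz.
4.3 kHz ≤ fs/2 = 9.6 kHz, passes unchanged.
Distinct values: {1.7 kHz, 2.1 kHz, 4.3 kHz} → 3.

3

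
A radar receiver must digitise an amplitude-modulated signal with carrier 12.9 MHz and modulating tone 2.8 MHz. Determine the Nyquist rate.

31.4 MHz

AM sidebands sit at fc ± fm = 10.1 MHz and 15.7 MHz.
Highest-frequency component: 15.7 MHz.
Nyquist rate = 2 × 15.7 MHz = 31.4 MHz.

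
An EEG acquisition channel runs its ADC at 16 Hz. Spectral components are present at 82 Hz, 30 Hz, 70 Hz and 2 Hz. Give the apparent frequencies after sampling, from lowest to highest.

fs/2 = 8 Hz.
82 Hz mod fs = 2 Hz.
2 Hz ≤ fs/2 = 8 Hz, appears at 2 Hz.
30 Hz mod fs = 14 Hz.
14 Hz > fs/2 = 8 Hz, folds to fs − 14 Hz = 2 Hz.
70 Hz mod fs = 6 Hz.
6 Hz ≤ fs/2 = 8 Hz, appears at 6 Hz.
2 Hz ≤ fs/2 = 8 Hz, passes unchanged.
Distinct values: {2 Hz, 6 Hz}.

2 Hz, 6 Hz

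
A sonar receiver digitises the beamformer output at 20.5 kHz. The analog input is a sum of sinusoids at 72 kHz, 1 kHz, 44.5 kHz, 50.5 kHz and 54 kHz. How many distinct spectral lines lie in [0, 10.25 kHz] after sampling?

5

fs/2 = 10.25 kHz.
72 kHz mod fs = 10.5 kHz.
10.5 kHz > fs/2 = 10.25 kHz, folds to fs − 10.5 kHz = 10 kHz.
1 kHz ≤ fs/2 = 10.25 kHz, passes unchanged.
44.5 kHz mod fs = 3.5 kHz.
3.5 kHz ≤ fs/2 = 10.25 kHz, appears at 3.5 kHz.
50.5 kHz mod fs = 9.5 kHz.
9.5 kHz ≤ fs/2 = 10.25 kHz, appears at 9.5 kHz.
54 kHz mod fs = 13 kHz.
13 kHz > fs/2 = 10.25 kHz, folds to fs − 13 kHz = 7.5 kHz.
Distinct values: {1 kHz, 3.5 kHz, 7.5 kHz, 9.5 kHz, 10 kHz} → 5.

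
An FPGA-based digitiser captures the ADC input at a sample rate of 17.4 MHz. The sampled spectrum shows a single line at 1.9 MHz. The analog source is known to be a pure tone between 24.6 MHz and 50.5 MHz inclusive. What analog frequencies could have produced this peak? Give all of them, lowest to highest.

Frequencies that alias to 1.9 MHz are k·fs ± 1.9 MHz for integer k ≥ 0.
k=0: 1.9 MHz.
k=1: 15.5 MHz, 19.3 MHz.
k=2: 32.9 MHz, 36.7 MHz.
k=3: 50.3 MHz, 54.1 MHz.
k=4: 67.7 MHz, 71.5 MHz.
Within [24.6 MHz, 50.5 MHz]: 32.9 MHz, 36.7 MHz, 50.3 MHz.

32.9 MHz, 36.7 MHz, 50.3 MHz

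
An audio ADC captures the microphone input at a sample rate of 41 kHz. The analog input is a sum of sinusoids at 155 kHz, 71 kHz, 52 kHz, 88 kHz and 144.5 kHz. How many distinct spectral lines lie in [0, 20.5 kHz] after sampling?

fs/2 = 20.5 kHz.
155 kHz mod fs = 32 kHz.
32 kHz > fs/2 = 20.5 kHz, folds to fs − 32 kHz = 9 kHz.
71 kHz mod fs = 30 kHz.
30 kHz > fs/2 = 20.5 kHz, folds to fs − 30 kHz = 11 kHz.
52 kHz mod fs = 11 kHz.
11 kHz ≤ fs/2 = 20.5 kHz, appears at 11 kHz.
88 kHz mod fs = 6 kHz.
6 kHz ≤ fs/2 = 20.5 kHz, appears at 6 kHz.
144.5 kHz mod fs = 21.5 kHz.
21.5 kHz > fs/2 = 20.5 kHz, folds to fs − 21.5 kHz = 19.5 kHz.
Distinct values: {6 kHz, 9 kHz, 11 kHz, 19.5 kHz} → 4.

4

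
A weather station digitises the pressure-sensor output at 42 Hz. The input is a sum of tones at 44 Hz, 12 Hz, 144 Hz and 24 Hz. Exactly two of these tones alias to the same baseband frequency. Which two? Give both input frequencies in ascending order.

24 Hz, 144 Hz

fs/2 = 21 Hz.
44 Hz mod fs = 2 Hz.
2 Hz ≤ fs/2 = 21 Hz, appears at 2 Hz.
12 Hz ≤ fs/2 = 21 Hz, passes unchanged.
144 Hz mod fs = 18 Hz.
18 Hz ≤ fs/2 = 21 Hz, appears at 18 Hz.
24 Hz > fs/2 = 21 Hz, folds to fs − 24 Hz = 18 Hz.
24 Hz and 144 Hz both map to 18 Hz.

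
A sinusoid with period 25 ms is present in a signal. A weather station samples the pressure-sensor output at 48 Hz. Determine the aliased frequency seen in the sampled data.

T = 25 ms → f = 1/T = 40 Hz.
40 Hz > fs/2 = 24 Hz, folds to fs − 40 Hz = 8 Hz.

8 Hz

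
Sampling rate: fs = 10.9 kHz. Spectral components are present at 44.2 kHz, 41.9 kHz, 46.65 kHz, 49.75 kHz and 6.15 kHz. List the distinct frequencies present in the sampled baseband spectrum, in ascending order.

fs/2 = 5.45 kHz.
44.2 kHz mod fs = 0.6 kHz.
0.6 kHz ≤ fs/2 = 5.45 kHz, appears at 0.6 kHz.
41.9 kHz mod fs = 9.2 kHz.
9.2 kHz > fs/2 = 5.45 kHz, folds to fs − 9.2 kHz = 1.7 kHz.
46.65 kHz mod fs = 3.05 kHz.
3.05 kHz ≤ fs/2 = 5.45 kHz, appears at 3.05 kHz.
49.75 kHz mod fs = 6.15 kHz.
6.15 kHz > fs/2 = 5.45 kHz, folds to fs − 6.15 kHz = 4.75 kHz.
6.15 kHz > fs/2 = 5.45 kHz, folds to fs − 6.15 kHz = 4.75 kHz.
Distinct values: {0.6 kHz, 1.7 kHz, 3.05 kHz, 4.75 kHz}.

0.6 kHz, 1.7 kHz, 3.05 kHz, 4.75 kHz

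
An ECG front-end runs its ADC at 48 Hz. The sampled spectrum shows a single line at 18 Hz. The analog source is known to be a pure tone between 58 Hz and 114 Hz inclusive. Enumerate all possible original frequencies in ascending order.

66 Hz, 78 Hz, 114 Hz

Frequencies that alias to 18 Hz are k·fs ± 18 Hz for integer k ≥ 0.
k=0: 18 Hz.
k=1: 30 Hz, 66 Hz.
k=2: 78 Hz, 114 Hz.
k=3: 126 Hz, 162 Hz.
Within [58 Hz, 114 Hz]: 66 Hz, 78 Hz, 114 Hz.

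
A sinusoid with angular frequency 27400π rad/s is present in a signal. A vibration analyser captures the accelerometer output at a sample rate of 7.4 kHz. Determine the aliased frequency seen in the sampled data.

ω = 27400π rad/s → f = ω/(2π) = 13700 Hz = 13.7 kHz.
13.7 kHz mod fs = 6.3 kHz.
6.3 kHz > fs/2 = 3.7 kHz, folds to fs − 6.3 kHz = 1.1 kHz.

1.1 kHz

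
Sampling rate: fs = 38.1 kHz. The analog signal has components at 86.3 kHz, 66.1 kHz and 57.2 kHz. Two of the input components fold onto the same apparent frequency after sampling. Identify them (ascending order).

66.1 kHz, 86.3 kHz

fs/2 = 19.05 kHz.
86.3 kHz mod fs = 10.1 kHz.
10.1 kHz ≤ fs/2 = 19.05 kHz, appears at 10.1 kHz.
66.1 kHz mod fs = 28 kHz.
28 kHz > fs/2 = 19.05 kHz, folds to fs − 28 kHz = 10.1 kHz.
57.2 kHz mod fs = 19.1 kHz.
19.1 kHz > fs/2 = 19.05 kHz, folds to fs − 19.1 kHz = 19 kHz.
66.1 kHz and 86.3 kHz both map to 10.1 kHz.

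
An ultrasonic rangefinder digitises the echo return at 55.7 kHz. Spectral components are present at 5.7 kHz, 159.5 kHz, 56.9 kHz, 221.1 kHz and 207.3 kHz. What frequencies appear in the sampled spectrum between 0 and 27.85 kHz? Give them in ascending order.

1.2 kHz, 1.7 kHz, 5.7 kHz, 7.6 kHz, 15.5 kHz

fs/2 = 27.85 kHz.
5.7 kHz ≤ fs/2 = 27.85 kHz, passes unchanged.
159.5 kHz mod fs = 48.1 kHz.
48.1 kHz > fs/2 = 27.85 kHz, folds to fs − 48.1 kHz = 7.6 kHz.
56.9 kHz mod fs = 1.2 kHz.
1.2 kHz ≤ fs/2 = 27.85 kHz, appears at 1.2 kHz.
221.1 kHz mod fs = 54 kHz.
54 kHz > fs/2 = 27.85 kHz, folds to fs − 54 kHz = 1.7 kHz.
207.3 kHz mod fs = 40.2 kHz.
40.2 kHz > fs/2 = 27.85 kHz, folds to fs − 40.2 kHz = 15.5 kHz.
Distinct values: {1.2 kHz, 1.7 kHz, 5.7 kHz, 7.6 kHz, 15.5 kHz}.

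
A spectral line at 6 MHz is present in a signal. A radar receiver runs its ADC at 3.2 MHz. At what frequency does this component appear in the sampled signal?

6 MHz mod fs = 2.8 MHz.
2.8 MHz > fs/2 = 1.6 MHz, folds to fs − 2.8 MHz = 0.4 MHz.

0.4 MHz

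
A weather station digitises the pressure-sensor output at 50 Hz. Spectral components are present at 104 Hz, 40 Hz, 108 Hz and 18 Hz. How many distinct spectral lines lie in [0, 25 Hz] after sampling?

4

fs/2 = 25 Hz.
104 Hz mod fs = 4 Hz.
4 Hz ≤ fs/2 = 25 Hz, appears at 4 Hz.
40 Hz > fs/2 = 25 Hz, folds to fs − 40 Hz = 10 Hz.
108 Hz mod fs = 8 Hz.
8 Hz ≤ fs/2 = 25 Hz, appears at 8 Hz.
18 Hz ≤ fs/2 = 25 Hz, passes unchanged.
Distinct values: {4 Hz, 8 Hz, 10 Hz, 18 Hz} → 4.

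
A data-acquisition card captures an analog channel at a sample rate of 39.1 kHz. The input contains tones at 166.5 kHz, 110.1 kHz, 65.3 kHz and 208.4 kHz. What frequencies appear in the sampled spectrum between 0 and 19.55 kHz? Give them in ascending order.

7.2 kHz, 10.1 kHz, 12.9 kHz

fs/2 = 19.55 kHz.
166.5 kHz mod fs = 10.1 kHz.
10.1 kHz ≤ fs/2 = 19.55 kHz, appears at 10.1 kHz.
110.1 kHz mod fs = 31.9 kHz.
31.9 kHz > fs/2 = 19.55 kHz, folds to fs − 31.9 kHz = 7.2 kHz.
65.3 kHz mod fs = 26.2 kHz.
26.2 kHz > fs/2 = 19.55 kHz, folds to fs − 26.2 kHz = 12.9 kHz.
208.4 kHz mod fs = 12.9 kHz.
12.9 kHz ≤ fs/2 = 19.55 kHz, appears at 12.9 kHz.
Distinct values: {7.2 kHz, 10.1 kHz, 12.9 kHz}.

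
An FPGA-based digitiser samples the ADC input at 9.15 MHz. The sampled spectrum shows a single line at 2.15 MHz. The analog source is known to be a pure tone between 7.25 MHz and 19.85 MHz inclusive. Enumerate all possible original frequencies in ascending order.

Frequencies that alias to 2.15 MHz are k·fs ± 2.15 MHz for integer k ≥ 0.
k=0: 2.15 MHz.
k=1: 7 MHz, 11.3 MHz.
k=2: 16.15 MHz, 20.45 MHz.
k=3: 25.3 MHz, 29.6 MHz.
Within [7.25 MHz, 19.85 MHz]: 11.3 MHz, 16.15 MHz.

11.3 MHz, 16.15 MHz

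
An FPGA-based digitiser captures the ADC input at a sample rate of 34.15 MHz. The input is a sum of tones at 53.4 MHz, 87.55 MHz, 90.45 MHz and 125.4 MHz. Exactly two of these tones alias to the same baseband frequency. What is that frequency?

14.9 MHz

fs/2 = 17.075 MHz.
53.4 MHz mod fs = 19.25 MHz.
19.25 MHz > fs/2 = 17.075 MHz, folds to fs − 19.25 MHz = 14.9 MHz.
87.55 MHz mod fs = 19.25 MHz.
19.25 MHz > fs/2 = 17.075 MHz, folds to fs − 19.25 MHz = 14.9 MHz.
90.45 MHz mod fs = 22.15 MHz.
22.15 MHz > fs/2 = 17.075 MHz, folds to fs − 22.15 MHz = 12 MHz.
125.4 MHz mod fs = 22.95 MHz.
22.95 MHz > fs/2 = 17.075 MHz, folds to fs − 22.95 MHz = 11.2 MHz.
53.4 MHz and 87.55 MHz both map to 14.9 MHz.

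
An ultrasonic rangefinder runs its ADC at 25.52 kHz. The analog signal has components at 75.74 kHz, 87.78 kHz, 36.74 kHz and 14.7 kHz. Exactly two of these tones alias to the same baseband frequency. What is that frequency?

fs/2 = 12.76 kHz.
75.74 kHz mod fs = 24.7 kHz.
24.7 kHz > fs/2 = 12.76 kHz, folds to fs − 24.7 kHz = 0.82 kHz.
87.78 kHz mod fs = 11.22 kHz.
11.22 kHz ≤ fs/2 = 12.76 kHz, appears at 11.22 kHz.
36.74 kHz mod fs = 11.22 kHz.
11.22 kHz ≤ fs/2 = 12.76 kHz, appears at 11.22 kHz.
14.7 kHz > fs/2 = 12.76 kHz, folds to fs − 14.7 kHz = 10.82 kHz.
36.74 kHz and 87.78 kHz both map to 11.22 kHz.

11.22 kHz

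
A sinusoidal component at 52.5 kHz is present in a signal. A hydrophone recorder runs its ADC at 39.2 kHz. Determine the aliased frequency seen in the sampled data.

13.3 kHz

52.5 kHz mod fs = 13.3 kHz.
13.3 kHz ≤ fs/2 = 19.6 kHz, appears at 13.3 kHz.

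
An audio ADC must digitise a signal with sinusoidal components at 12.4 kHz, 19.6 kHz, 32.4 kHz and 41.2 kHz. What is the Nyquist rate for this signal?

82.4 kHz

Highest-frequency component: 41.2 kHz.
Nyquist rate = 2 × 41.2 kHz = 82.4 kHz.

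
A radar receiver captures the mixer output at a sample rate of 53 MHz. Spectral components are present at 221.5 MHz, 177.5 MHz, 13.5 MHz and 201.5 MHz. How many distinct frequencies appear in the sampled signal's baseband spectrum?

4

fs/2 = 26.5 MHz.
221.5 MHz mod fs = 9.5 MHz.
9.5 MHz ≤ fs/2 = 26.5 MHz, appears at 9.5 MHz.
177.5 MHz mod fs = 18.5 MHz.
18.5 MHz ≤ fs/2 = 26.5 MHz, appears at 18.5 MHz.
13.5 MHz ≤ fs/2 = 26.5 MHz, passes unchanged.
201.5 MHz mod fs = 42.5 MHz.
42.5 MHz > fs/2 = 26.5 MHz, folds to fs − 42.5 MHz = 10.5 MHz.
Distinct values: {9.5 MHz, 10.5 MHz, 13.5 MHz, 18.5 MHz} → 4.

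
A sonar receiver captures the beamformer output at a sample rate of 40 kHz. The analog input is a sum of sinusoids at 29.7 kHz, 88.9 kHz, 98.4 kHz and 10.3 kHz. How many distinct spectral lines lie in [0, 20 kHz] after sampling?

fs/2 = 20 kHz.
29.7 kHz > fs/2 = 20 kHz, folds to fs − 29.7 kHz = 10.3 kHz.
88.9 kHz mod fs = 8.9 kHz.
8.9 kHz ≤ fs/2 = 20 kHz, appears at 8.9 kHz.
98.4 kHz mod fs = 18.4 kHz.
18.4 kHz ≤ fs/2 = 20 kHz, appears at 18.4 kHz.
10.3 kHz ≤ fs/2 = 20 kHz, passes unchanged.
Distinct values: {8.9 kHz, 10.3 kHz, 18.4 kHz} → 3.

3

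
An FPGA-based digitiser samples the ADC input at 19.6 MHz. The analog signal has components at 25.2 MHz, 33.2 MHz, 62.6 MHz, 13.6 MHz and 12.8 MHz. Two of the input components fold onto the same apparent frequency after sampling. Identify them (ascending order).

13.6 MHz, 33.2 MHz

fs/2 = 9.8 MHz.
25.2 MHz mod fs = 5.6 MHz.
5.6 MHz ≤ fs/2 = 9.8 MHz, appears at 5.6 MHz.
33.2 MHz mod fs = 13.6 MHz.
13.6 MHz > fs/2 = 9.8 MHz, folds to fs − 13.6 MHz = 6 MHz.
62.6 MHz mod fs = 3.8 MHz.
3.8 MHz ≤ fs/2 = 9.8 MHz, appears at 3.8 MHz.
13.6 MHz > fs/2 = 9.8 MHz, folds to fs − 13.6 MHz = 6 MHz.
12.8 MHz > fs/2 = 9.8 MHz, folds to fs − 12.8 MHz = 6.8 MHz.
13.6 MHz and 33.2 MHz both map to 6 MHz.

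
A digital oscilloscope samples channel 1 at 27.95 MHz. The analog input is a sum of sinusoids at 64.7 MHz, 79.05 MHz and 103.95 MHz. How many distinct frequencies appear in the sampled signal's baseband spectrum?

3

fs/2 = 13.975 MHz.
64.7 MHz mod fs = 8.8 MHz.
8.8 MHz ≤ fs/2 = 13.975 MHz, appears at 8.8 MHz.
79.05 MHz mod fs = 23.15 MHz.
23.15 MHz > fs/2 = 13.975 MHz, folds to fs − 23.15 MHz = 4.8 MHz.
103.95 MHz mod fs = 20.1 MHz.
20.1 MHz > fs/2 = 13.975 MHz, folds to fs − 20.1 MHz = 7.85 MHz.
Distinct values: {4.8 MHz, 7.85 MHz, 8.8 MHz} → 3.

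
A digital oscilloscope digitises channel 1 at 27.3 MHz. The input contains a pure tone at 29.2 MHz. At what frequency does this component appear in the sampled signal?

29.2 MHz mod fs = 1.9 MHz.
1.9 MHz ≤ fs/2 = 13.65 MHz, appears at 1.9 MHz.

1.9 MHz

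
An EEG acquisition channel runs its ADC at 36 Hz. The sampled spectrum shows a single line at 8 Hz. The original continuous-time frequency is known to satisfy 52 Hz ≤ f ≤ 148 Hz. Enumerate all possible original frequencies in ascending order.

Frequencies that alias to 8 Hz are k·fs ± 8 Hz for integer k ≥ 0.
k=0: 8 Hz.
k=1: 28 Hz, 44 Hz.
k=2: 64 Hz, 80 Hz.
k=3: 100 Hz, 116 Hz.
k=4: 136 Hz, 152 Hz.
k=5: 172 Hz, 188 Hz.
Within [52 Hz, 148 Hz]: 64 Hz, 80 Hz, 100 Hz, 116 Hz, 136 Hz.

64 Hz, 80 Hz, 100 Hz, 116 Hz, 136 Hz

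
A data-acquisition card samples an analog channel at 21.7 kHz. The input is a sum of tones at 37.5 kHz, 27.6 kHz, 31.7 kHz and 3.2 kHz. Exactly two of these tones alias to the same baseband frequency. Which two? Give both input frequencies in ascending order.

fs/2 = 10.85 kHz.
37.5 kHz mod fs = 15.8 kHz.
15.8 kHz > fs/2 = 10.85 kHz, folds to fs − 15.8 kHz = 5.9 kHz.
27.6 kHz mod fs = 5.9 kHz.
5.9 kHz ≤ fs/2 = 10.85 kHz, appears at 5.9 kHz.
31.7 kHz mod fs = 10 kHz.
10 kHz ≤ fs/2 = 10.85 kHz, appears at 10 kHz.
3.2 kHz ≤ fs/2 = 10.85 kHz, passes unchanged.
27.6 kHz and 37.5 kHz both map to 5.9 kHz.

27.6 kHz, 37.5 kHz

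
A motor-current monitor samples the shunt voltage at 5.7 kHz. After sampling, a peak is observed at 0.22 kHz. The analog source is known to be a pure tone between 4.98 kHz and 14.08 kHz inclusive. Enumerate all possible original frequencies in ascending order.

5.48 kHz, 5.92 kHz, 11.18 kHz, 11.62 kHz

Frequencies that alias to 0.22 kHz are k·fs ± 0.22 kHz for integer k ≥ 0.
k=0: 0.22 kHz.
k=1: 5.48 kHz, 5.92 kHz.
k=2: 11.18 kHz, 11.62 kHz.
k=3: 16.88 kHz, 17.32 kHz.
Within [4.98 kHz, 14.08 kHz]: 5.48 kHz, 5.92 kHz, 11.18 kHz, 11.62 kHz.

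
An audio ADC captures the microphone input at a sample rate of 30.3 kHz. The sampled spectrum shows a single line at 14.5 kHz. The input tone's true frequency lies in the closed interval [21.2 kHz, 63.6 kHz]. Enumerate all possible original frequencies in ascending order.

Frequencies that alias to 14.5 kHz are k·fs ± 14.5 kHz for integer k ≥ 0.
k=0: 14.5 kHz.
k=1: 15.8 kHz, 44.8 kHz.
k=2: 46.1 kHz, 75.1 kHz.
k=3: 76.4 kHz, 105.4 kHz.
Within [21.2 kHz, 63.6 kHz]: 44.8 kHz, 46.1 kHz.

44.8 kHz, 46.1 kHz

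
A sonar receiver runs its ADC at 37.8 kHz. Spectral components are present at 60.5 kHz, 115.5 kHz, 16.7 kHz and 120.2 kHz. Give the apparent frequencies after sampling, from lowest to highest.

fs/2 = 18.9 kHz.
60.5 kHz mod fs = 22.7 kHz.
22.7 kHz > fs/2 = 18.9 kHz, folds to fs − 22.7 kHz = 15.1 kHz.
115.5 kHz mod fs = 2.1 kHz.
2.1 kHz ≤ fs/2 = 18.9 kHz, appears at 2.1 kHz.
16.7 kHz ≤ fs/2 = 18.9 kHz, passes unchanged.
120.2 kHz mod fs = 6.8 kHz.
6.8 kHz ≤ fs/2 = 18.9 kHz, appears at 6.8 kHz.
Distinct values: {2.1 kHz, 6.8 kHz, 15.1 kHz, 16.7 kHz}.

2.1 kHz, 6.8 kHz, 15.1 kHz, 16.7 kHz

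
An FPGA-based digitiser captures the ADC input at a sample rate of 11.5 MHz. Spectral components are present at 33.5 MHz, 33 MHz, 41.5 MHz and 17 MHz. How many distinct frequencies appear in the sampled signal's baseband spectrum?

4

fs/2 = 5.75 MHz.
33.5 MHz mod fs = 10.5 MHz.
10.5 MHz > fs/2 = 5.75 MHz, folds to fs − 10.5 MHz = 1 MHz.
33 MHz mod fs = 10 MHz.
10 MHz > fs/2 = 5.75 MHz, folds to fs − 10 MHz = 1.5 MHz.
41.5 MHz mod fs = 7 MHz.
7 MHz > fs/2 = 5.75 MHz, folds to fs − 7 MHz = 4.5 MHz.
17 MHz mod fs = 5.5 MHz.
5.5 MHz ≤ fs/2 = 5.75 MHz, appears at 5.5 MHz.
Distinct values: {1 MHz, 1.5 MHz, 4.5 MHz, 5.5 MHz} → 4.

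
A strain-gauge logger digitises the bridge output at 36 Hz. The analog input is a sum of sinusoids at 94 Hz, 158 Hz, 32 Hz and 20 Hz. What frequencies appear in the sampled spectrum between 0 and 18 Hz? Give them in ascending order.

4 Hz, 14 Hz, 16 Hz

fs/2 = 18 Hz.
94 Hz mod fs = 22 Hz.
22 Hz > fs/2 = 18 Hz, folds to fs − 22 Hz = 14 Hz.
158 Hz mod fs = 14 Hz.
14 Hz ≤ fs/2 = 18 Hz, appears at 14 Hz.
32 Hz > fs/2 = 18 Hz, folds to fs − 32 Hz = 4 Hz.
20 Hz > fs/2 = 18 Hz, folds to fs − 20 Hz = 16 Hz.
Distinct values: {4 Hz, 14 Hz, 16 Hz}.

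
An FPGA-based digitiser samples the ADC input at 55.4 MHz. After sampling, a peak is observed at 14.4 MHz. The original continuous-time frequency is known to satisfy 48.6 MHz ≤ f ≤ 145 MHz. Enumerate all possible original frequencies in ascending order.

Frequencies that alias to 14.4 MHz are k·fs ± 14.4 MHz for integer k ≥ 0.
k=0: 14.4 MHz.
k=1: 41 MHz, 69.8 MHz.
k=2: 96.4 MHz, 125.2 MHz.
k=3: 151.8 MHz, 180.6 MHz.
Within [48.6 MHz, 145 MHz]: 69.8 MHz, 96.4 MHz, 125.2 MHz.

69.8 MHz, 96.4 MHz, 125.2 MHz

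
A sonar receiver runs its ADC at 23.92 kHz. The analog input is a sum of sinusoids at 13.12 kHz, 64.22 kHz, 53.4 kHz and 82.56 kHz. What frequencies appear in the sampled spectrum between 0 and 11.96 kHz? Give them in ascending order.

fs/2 = 11.96 kHz.
13.12 kHz > fs/2 = 11.96 kHz, folds to fs − 13.12 kHz = 10.8 kHz.
64.22 kHz mod fs = 16.38 kHz.
16.38 kHz > fs/2 = 11.96 kHz, folds to fs − 16.38 kHz = 7.54 kHz.
53.4 kHz mod fs = 5.56 kHz.
5.56 kHz ≤ fs/2 = 11.96 kHz, appears at 5.56 kHz.
82.56 kHz mod fs = 10.8 kHz.
10.8 kHz ≤ fs/2 = 11.96 kHz, appears at 10.8 kHz.
Distinct values: {5.56 kHz, 7.54 kHz, 10.8 kHz}.

5.56 kHz, 7.54 kHz, 10.8 kHz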